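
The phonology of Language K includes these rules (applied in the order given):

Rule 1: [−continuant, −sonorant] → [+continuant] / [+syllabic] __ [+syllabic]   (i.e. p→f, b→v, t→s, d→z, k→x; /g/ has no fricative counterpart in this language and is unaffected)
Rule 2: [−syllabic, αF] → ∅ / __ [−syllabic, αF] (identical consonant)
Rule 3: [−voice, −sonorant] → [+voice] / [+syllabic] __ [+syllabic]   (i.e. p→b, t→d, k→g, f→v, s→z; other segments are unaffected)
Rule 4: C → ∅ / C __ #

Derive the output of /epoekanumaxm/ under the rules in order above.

Rule 1 (intervocalic spirantization): /p/ is a stop between vowels /e/ and /o/, so it spirantizes to the fricative [f]. /k/ is a stop between vowels /e/ and /a/, so it spirantizes to the fricative [x]. /epoekanumaxm/ → efoexanumaxm.
Rule 2 (degemination): no segment meets the environment; /efoexanumaxm/ is unchanged.
Rule 3 (intervocalic voicing): /f/ is a voiceless obstruent between vowels /e/ and /o/, so it voices to [v]. /efoexanumaxm/ → evoexanumaxm.
Rule 4 (final cluster simplification): /m/ is the second consonant of a word-final cluster /xm/, so it deletes. /evoexanumaxm/ → evoexanumax.

evoexanumax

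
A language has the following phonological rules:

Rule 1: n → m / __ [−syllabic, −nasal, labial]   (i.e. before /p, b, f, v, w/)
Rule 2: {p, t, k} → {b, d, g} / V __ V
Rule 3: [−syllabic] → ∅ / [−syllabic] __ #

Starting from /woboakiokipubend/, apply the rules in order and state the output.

Rule 1 (nasal place assimilation): no segment meets the environment; /woboakiokipubend/ is unchanged.
Rule 2 (intervocalic voicing): /k/ is a voiceless stop between vowels /a/ and /i/, so it voices to [g]. /k/ is a voiceless stop between vowels /o/ and /i/, so it voices to [g]. /p/ is a voiceless stop between vowels /i/ and /u/, so it voices to [b]. /woboakiokipubend/ → woboagiogibubend.
Rule 3 (final cluster simplification): /d/ is the second consonant of a word-final cluster /nd/, so it deletes. /woboagiogibubend/ → woboagiogibuben.

woboagiogibuben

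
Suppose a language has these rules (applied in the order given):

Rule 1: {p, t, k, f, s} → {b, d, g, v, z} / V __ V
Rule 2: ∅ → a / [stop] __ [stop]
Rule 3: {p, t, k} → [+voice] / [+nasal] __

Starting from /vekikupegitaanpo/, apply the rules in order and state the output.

Rule 1 (intervocalic voicing): /k/ is a voiceless obstruent between vowels /e/ and /i/, so it voices to [g]. /k/ is a voiceless obstruent between vowels /i/ and /u/, so it voices to [g]. /p/ is a voiceless obstruent between vowels /u/ and /e/, so it voices to [b]. /t/ is a voiceless obstruent between vowels /i/ and /a/, so it voices to [d]. /vekikupegitaanpo/ → vegigubegidaanpo.
Rule 2 (stop-cluster a-epenthesis): no segment meets the environment; /vegigubegidaanpo/ is unchanged.
Rule 3 (post-nasal voicing): /p/ is a voiceless stop immediately after the nasal /n/, so it voices to [b]. /vegigubegidaanpo/ → vegigubegidaanbo.

vegigubegidaanbo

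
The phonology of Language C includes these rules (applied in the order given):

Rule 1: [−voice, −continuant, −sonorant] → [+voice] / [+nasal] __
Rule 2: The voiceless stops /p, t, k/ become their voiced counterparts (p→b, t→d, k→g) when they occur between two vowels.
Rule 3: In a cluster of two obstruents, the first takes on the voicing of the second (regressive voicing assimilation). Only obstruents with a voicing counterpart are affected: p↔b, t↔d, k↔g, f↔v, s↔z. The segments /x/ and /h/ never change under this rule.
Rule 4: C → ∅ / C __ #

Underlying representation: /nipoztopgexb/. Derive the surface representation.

Rule 1 (post-nasal voicing): no segment meets the environment; /nipoztopgexb/ is unchanged.
Rule 2 (intervocalic voicing): /p/ is a voiceless stop between vowels /i/ and /o/, so it voices to [b]. /nipoztopgexb/ → niboztopgexb.
Rule 3 (regressive voicing assimilation): /z/ precedes the voiceless obstruent /t/, so it devoices to [s] by assimilation. /p/ precedes the voiced obstruent /g/, so it voices to [b] by assimilation. /niboztopgexb/ → nibostobgexb.
Rule 4 (final cluster simplification): /b/ is the second consonant of a word-final cluster /xb/, so it deletes. /nibostobgexb/ → nibostobgex.

nibostobgex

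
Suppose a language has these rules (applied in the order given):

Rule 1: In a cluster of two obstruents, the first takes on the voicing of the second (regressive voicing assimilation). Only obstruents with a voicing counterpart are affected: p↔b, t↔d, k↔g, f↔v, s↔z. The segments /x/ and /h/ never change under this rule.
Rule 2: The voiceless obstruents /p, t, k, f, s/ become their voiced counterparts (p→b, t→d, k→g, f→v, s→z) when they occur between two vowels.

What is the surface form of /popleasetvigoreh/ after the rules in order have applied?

Rule 1 (regressive voicing assimilation): /t/ precedes the voiced obstruent /v/, so it voices to [d] by assimilation. /popleasetvigoreh/ → popleasedvigoreh.
Rule 2 (intervocalic voicing): /s/ is a voiceless obstruent between vowels /a/ and /e/, so it voices to [z]. /popleasedvigoreh/ → popleazedvigoreh.

popleazedvigoreh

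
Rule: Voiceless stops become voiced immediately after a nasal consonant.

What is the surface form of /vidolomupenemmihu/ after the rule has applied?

vidolomupenemmihu

No segment of /vidolomupenemmihu/ meets the structural description of the rule, so the form surfaces unchanged.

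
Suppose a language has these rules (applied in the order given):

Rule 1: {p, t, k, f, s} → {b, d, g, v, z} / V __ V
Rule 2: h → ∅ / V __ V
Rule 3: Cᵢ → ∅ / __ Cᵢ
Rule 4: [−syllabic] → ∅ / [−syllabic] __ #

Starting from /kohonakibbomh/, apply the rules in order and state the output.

koonagibom

Rule 1 (intervocalic voicing): /k/ is a voiceless obstruent between vowels /a/ and /i/, so it voices to [g]. /kohonakibbomh/ → kohonagibbomh.
Rule 2 (intervocalic h-deletion): /h/ occurs between vowels /o/ and /o/, so it deletes. /kohonagibbomh/ → koonagibbomh.
Rule 3 (degemination): /bb/ is a geminate; the first /b/ deletes. /koonagibbomh/ → koonagibomh.
Rule 4 (final cluster simplification): /h/ is the second consonant of a word-final cluster /mh/, so it deletes. /koonagibomh/ → koonagibom.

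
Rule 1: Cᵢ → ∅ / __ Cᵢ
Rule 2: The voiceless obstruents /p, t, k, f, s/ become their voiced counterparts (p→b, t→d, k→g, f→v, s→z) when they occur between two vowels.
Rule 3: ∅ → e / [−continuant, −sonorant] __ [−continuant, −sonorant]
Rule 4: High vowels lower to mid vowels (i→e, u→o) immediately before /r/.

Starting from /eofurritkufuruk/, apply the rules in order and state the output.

eovoritekuvoruk

Rule 1 (degemination): /rr/ is a geminate; the first /r/ deletes. /eofurritkufuruk/ → eofuritkufuruk.
Rule 2 (intervocalic voicing): /f/ is a voiceless obstruent between vowels /o/ and /u/, so it voices to [v]. /f/ is a voiceless obstruent between vowels /u/ and /u/, so it voices to [v]. /eofuritkufuruk/ → eovuritkuvuruk.
Rule 3 (stop-cluster e-epenthesis): /t/ and /k/ form a stop–stop cluster, so [e] is inserted between them. /eovuritkuvuruk/ → eovuritekuvuruk.
Rule 4 (pre-rhotic lowering): /u/ is a high vowel immediately before /r/, so it lowers to [o]. /u/ is a high vowel immediately before /r/, so it lowers to [o]. /eovuritekuvuruk/ → eovoritekuvoruk.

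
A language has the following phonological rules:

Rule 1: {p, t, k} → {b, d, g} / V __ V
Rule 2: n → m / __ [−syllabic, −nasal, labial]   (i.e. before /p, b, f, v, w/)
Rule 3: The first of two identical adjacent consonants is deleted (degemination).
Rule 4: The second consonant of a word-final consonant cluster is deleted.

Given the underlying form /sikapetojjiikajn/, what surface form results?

Rule 1 (intervocalic voicing): /k/ is a voiceless stop between vowels /i/ and /a/, so it voices to [g]. /p/ is a voiceless stop between vowels /a/ and /e/, so it voices to [b]. /t/ is a voiceless stop between vowels /e/ and /o/, so it voices to [d]. /k/ is a voiceless stop between vowels /i/ and /a/, so it voices to [g]. /sikapetojjiikajn/ → sigabedojjiigajn.
Rule 2 (nasal place assimilation): no segment meets the environment; /sigabedojjiigajn/ is unchanged.
Rule 3 (degemination): /jj/ is a geminate; the first /j/ deletes. /sigabedojjiigajn/ → sigabedojiigajn.
Rule 4 (final cluster simplification): /n/ is the second consonant of a word-final cluster /jn/, so it deletes. /sigabedojiigajn/ → sigabedojiigaj.

sigabedojiigaj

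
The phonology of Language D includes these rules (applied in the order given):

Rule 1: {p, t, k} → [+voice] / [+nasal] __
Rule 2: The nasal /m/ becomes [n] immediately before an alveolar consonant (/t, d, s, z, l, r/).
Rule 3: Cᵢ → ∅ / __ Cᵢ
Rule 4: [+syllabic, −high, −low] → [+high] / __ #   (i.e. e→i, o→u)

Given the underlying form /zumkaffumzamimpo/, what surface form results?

Rule 1 (post-nasal voicing): /k/ is a voiceless stop immediately after the nasal /m/, so it voices to [g]. /p/ is a voiceless stop immediately after the nasal /m/, so it voices to [b]. /zumkaffumzamimpo/ → zumgaffumzamimbo.
Rule 2 (nasal place assimilation): /m/ precedes the alveolar consonant /z/, so it assimilates in place to [n]. /zumgaffumzamimbo/ → zumgaffunzamimbo.
Rule 3 (degemination): /ff/ is a geminate; the first /f/ deletes. /zumgaffunzamimbo/ → zumgafunzamimbo.
Rule 4 (final vowel raising): /o/ is a mid vowel in word-final position, so it raises to [u]. /zumgafunzamimbo/ → zumgafunzamimbu.

zumgafunzamimbu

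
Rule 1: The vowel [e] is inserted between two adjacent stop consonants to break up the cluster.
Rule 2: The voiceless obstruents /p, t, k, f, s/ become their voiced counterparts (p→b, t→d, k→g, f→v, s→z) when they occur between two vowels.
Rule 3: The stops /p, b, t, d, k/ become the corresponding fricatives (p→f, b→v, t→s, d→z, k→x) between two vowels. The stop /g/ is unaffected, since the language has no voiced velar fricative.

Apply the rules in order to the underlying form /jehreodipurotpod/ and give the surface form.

jehreozivurozevod

Rule 1 (stop-cluster e-epenthesis): /t/ and /p/ form a stop–stop cluster, so [e] is inserted between them. /jehreodipurotpod/ → jehreodipurotepod.
Rule 2 (intervocalic voicing): /p/ is a voiceless obstruent between vowels /i/ and /u/, so it voices to [b]. /t/ is a voiceless obstruent between vowels /o/ and /e/, so it voices to [d]. /p/ is a voiceless obstruent between vowels /e/ and /o/, so it voices to [b]. /jehreodipurotepod/ → jehreodiburodebod.
Rule 3 (intervocalic spirantization): /d/ is a stop between vowels /o/ and /i/, so it spirantizes to the fricative [z]. /b/ is a stop between vowels /i/ and /u/, so it spirantizes to the fricative [v]. /d/ is a stop between vowels /o/ and /e/, so it spirantizes to the fricative [z]. /b/ is a stop between vowels /e/ and /o/, so it spirantizes to the fricative [v]. /jehreodiburodebod/ → jehreozivurozevod.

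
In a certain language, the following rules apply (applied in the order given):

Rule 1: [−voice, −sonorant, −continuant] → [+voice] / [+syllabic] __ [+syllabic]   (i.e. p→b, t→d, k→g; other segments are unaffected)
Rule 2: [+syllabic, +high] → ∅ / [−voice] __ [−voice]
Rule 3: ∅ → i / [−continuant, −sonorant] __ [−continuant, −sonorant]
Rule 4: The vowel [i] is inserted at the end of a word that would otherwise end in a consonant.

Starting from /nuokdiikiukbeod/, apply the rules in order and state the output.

nuokidiigiukibeodi

Rule 1 (intervocalic voicing): /k/ is a voiceless stop between vowels /i/ and /i/, so it voices to [g]. /nuokdiikiukbeod/ → nuokdiigiukbeod.
Rule 2 (high vowel syncope): no segment meets the environment; /nuokdiigiukbeod/ is unchanged.
Rule 3 (stop-cluster i-epenthesis): /k/ and /d/ form a stop–stop cluster, so [i] is inserted between them. /k/ and /b/ form a stop–stop cluster, so [i] is inserted between them. /nuokdiigiukbeod/ → nuokidiigiukibeod.
Rule 4 (final i-epenthesis): the form ends in the consonant /d/, so [i] is inserted word-finally. /nuokidiigiukibeod/ → nuokidiigiukibeodi.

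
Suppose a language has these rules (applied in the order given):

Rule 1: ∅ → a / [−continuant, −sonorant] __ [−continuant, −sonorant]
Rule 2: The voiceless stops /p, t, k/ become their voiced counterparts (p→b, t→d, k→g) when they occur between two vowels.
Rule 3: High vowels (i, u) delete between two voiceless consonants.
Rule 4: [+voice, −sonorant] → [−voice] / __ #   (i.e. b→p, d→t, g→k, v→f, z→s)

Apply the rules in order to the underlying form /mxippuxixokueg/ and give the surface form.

Rule 1 (stop-cluster a-epenthesis): /p/ and /p/ form a stop–stop cluster, so [a] is inserted between them. /mxippuxixokueg/ → mxipapuxixokueg.
Rule 2 (intervocalic voicing): /p/ is a voiceless stop between vowels /i/ and /a/, so it voices to [b]. /p/ is a voiceless stop between vowels /a/ and /u/, so it voices to [b]. /k/ is a voiceless stop between vowels /o/ and /u/, so it voices to [g]. /mxipapuxixokueg/ → mxibabuxixogueg.
Rule 3 (high vowel syncope): /i/ is a high vowel flanked by voiceless consonants /x/ and /x/, so it deletes. /mxibabuxixogueg/ → mxibabuxxogueg.
Rule 4 (final devoicing): /g/ is a voiced obstruent in word-final position, so it devoices to [k]. /mxibabuxxogueg/ → mxibabuxxoguek.

mxibabuxxoguek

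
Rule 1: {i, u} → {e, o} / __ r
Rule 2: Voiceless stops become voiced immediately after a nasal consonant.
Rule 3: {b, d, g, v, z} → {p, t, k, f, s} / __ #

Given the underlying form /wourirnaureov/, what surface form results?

Rule 1 (pre-rhotic lowering): /u/ is a high vowel immediately before /r/, so it lowers to [o]. /i/ is a high vowel immediately before /r/, so it lowers to [e]. /u/ is a high vowel immediately before /r/, so it lowers to [o]. /wourirnaureov/ → woorernaoreov.
Rule 2 (post-nasal voicing): no segment meets the environment; /woorernaoreov/ is unchanged.
Rule 3 (final devoicing): /v/ is a voiced obstruent in word-final position, so it devoices to [f]. /woorernaoreov/ → woorernaoreof.

woorernaoreof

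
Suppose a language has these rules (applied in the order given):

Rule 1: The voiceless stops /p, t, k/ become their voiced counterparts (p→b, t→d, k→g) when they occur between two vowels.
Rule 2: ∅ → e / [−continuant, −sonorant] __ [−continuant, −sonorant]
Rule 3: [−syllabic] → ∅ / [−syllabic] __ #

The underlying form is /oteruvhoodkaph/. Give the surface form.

Rule 1 (intervocalic voicing): /t/ is a voiceless stop between vowels /o/ and /e/, so it voices to [d]. /oteruvhoodkaph/ → oderuvhoodkaph.
Rule 2 (stop-cluster e-epenthesis): /d/ and /k/ form a stop–stop cluster, so [e] is inserted between them. /oderuvhoodkaph/ → oderuvhoodekaph.
Rule 3 (final cluster simplification): /h/ is the second consonant of a word-final cluster /ph/, so it deletes. /oderuvhoodekaph/ → oderuvhoodekap.

oderuvhoodekap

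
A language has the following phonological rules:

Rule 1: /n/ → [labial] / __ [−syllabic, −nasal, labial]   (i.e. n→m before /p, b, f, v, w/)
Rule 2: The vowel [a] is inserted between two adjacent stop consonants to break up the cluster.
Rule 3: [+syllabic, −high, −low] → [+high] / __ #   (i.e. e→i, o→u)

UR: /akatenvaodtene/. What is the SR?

Rule 1 (nasal place assimilation): /n/ precedes the labial consonant /v/, so it assimilates in place to [m]. /akatenvaodtene/ → akatemvaodtene.
Rule 2 (stop-cluster a-epenthesis): /d/ and /t/ form a stop–stop cluster, so [a] is inserted between them. /akatemvaodtene/ → akatemvaodatene.
Rule 3 (final vowel raising): /e/ is a mid vowel in word-final position, so it raises to [i]. /akatemvaodatene/ → akatemvaodateni.

akatemvaodateni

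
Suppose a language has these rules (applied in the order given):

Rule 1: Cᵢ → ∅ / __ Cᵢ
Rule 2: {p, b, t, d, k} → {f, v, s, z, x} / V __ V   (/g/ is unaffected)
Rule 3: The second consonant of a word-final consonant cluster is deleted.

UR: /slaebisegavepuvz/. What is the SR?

slaevisegavefuv

Rule 1 (degemination): no segment meets the environment; /slaebisegavepuvz/ is unchanged.
Rule 2 (intervocalic spirantization): /b/ is a stop between vowels /e/ and /i/, so it spirantizes to the fricative [v]. /p/ is a stop between vowels /e/ and /u/, so it spirantizes to the fricative [f]. /slaebisegavepuvz/ → slaevisegavefuvz.
Rule 3 (final cluster simplification): /z/ is the second consonant of a word-final cluster /vz/, so it deletes. /slaevisegavefuvz/ → slaevisegavefuv.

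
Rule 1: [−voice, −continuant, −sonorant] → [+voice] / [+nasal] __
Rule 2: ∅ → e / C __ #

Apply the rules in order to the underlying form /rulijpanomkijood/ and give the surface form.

rulijpanomgijoode

Rule 1 (post-nasal voicing): /k/ is a voiceless stop immediately after the nasal /m/, so it voices to [g]. /rulijpanomkijood/ → rulijpanomgijood.
Rule 2 (final e-epenthesis): the form ends in the consonant /d/, so [e] is inserted word-finally. /rulijpanomgijood/ → rulijpanomgijoode.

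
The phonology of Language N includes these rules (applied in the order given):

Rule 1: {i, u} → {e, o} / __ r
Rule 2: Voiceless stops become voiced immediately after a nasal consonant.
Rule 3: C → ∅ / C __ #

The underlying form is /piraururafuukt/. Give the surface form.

Rule 1 (pre-rhotic lowering): /i/ is a high vowel immediately before /r/, so it lowers to [e]. /u/ is a high vowel immediately before /r/, so it lowers to [o]. /u/ is a high vowel immediately before /r/, so it lowers to [o]. /piraururafuukt/ → peraororafuukt.
Rule 2 (post-nasal voicing): no segment meets the environment; /peraororafuukt/ is unchanged.
Rule 3 (final cluster simplification): /t/ is the second consonant of a word-final cluster /kt/, so it deletes. /peraororafuukt/ → peraororafuuk.

peraororafuuk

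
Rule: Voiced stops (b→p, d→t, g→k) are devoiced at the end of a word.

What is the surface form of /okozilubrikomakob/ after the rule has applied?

okozilubrikomakop

/b/ is a voiced stop in word-final position, so it devoices to [p].
The other instance of /b/ does not occur in the required environment and remains unchanged.
Surface form: [okozilubrikomakop].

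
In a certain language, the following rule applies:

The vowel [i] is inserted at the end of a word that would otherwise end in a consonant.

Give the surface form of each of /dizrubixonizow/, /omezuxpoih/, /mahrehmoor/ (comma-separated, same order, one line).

dizrubixonizowi, omezuxpoihi, mahrehmoori

/dizrubixonizow/: the form ends in the consonant /w/, so [i] is inserted word-finally. → [dizrubixonizowi].
/omezuxpoih/: the form ends in the consonant /h/, so [i] is inserted word-finally. → [omezuxpoihi].
/mahrehmoor/: the form ends in the consonant /r/, so [i] is inserted word-finally. → [mahrehmoori].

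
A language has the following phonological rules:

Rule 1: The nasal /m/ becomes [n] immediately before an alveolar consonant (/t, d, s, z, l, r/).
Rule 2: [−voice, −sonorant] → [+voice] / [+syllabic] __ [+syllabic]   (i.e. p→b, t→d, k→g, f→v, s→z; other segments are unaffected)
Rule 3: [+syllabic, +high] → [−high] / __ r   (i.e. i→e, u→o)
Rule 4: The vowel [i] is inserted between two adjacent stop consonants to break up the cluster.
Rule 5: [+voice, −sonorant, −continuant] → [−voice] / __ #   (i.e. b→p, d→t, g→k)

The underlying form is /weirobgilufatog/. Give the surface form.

weerobigiluvadok

Rule 1 (nasal place assimilation): no segment meets the environment; /weirobgilufatog/ is unchanged.
Rule 2 (intervocalic voicing): /f/ is a voiceless obstruent between vowels /u/ and /a/, so it voices to [v]. /t/ is a voiceless obstruent between vowels /a/ and /o/, so it voices to [d]. /weirobgilufatog/ → weirobgiluvadog.
Rule 3 (pre-rhotic lowering): /i/ is a high vowel immediately before /r/, so it lowers to [e]. /weirobgiluvadog/ → weerobgiluvadog.
Rule 4 (stop-cluster i-epenthesis): /b/ and /g/ form a stop–stop cluster, so [i] is inserted between them. /weerobgiluvadog/ → weerobigiluvadog.
Rule 5 (final devoicing): /g/ is a voiced stop in word-final position, so it devoices to [k]. /weerobigiluvadog/ → weerobigiluvadok.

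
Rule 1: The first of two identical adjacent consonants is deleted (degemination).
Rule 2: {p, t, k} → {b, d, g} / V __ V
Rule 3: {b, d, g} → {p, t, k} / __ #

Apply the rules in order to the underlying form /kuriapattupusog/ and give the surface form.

Rule 1 (degemination): /tt/ is a geminate; the first /t/ deletes. /kuriapattupusog/ → kuriapatupusog.
Rule 2 (intervocalic voicing): /p/ is a voiceless stop between vowels /a/ and /a/, so it voices to [b]. /t/ is a voiceless stop between vowels /a/ and /u/, so it voices to [d]. /p/ is a voiceless stop between vowels /u/ and /u/, so it voices to [b]. /kuriapatupusog/ → kuriabadubusog.
Rule 3 (final devoicing): /g/ is a voiced stop in word-final position, so it devoices to [k]. /kuriabadubusog/ → kuriabadubusok.

kuriabadubusok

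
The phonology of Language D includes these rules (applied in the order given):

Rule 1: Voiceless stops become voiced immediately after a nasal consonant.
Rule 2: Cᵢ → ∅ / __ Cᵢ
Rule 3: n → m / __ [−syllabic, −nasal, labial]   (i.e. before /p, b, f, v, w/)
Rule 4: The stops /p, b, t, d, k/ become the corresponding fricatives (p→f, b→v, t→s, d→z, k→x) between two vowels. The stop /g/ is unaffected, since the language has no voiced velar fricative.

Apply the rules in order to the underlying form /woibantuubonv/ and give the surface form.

woivanduuvomv

Rule 1 (post-nasal voicing): /t/ is a voiceless stop immediately after the nasal /n/, so it voices to [d]. /woibantuubonv/ → woibanduubonv.
Rule 2 (degemination): no segment meets the environment; /woibanduubonv/ is unchanged.
Rule 3 (nasal place assimilation): /n/ precedes the labial consonant /v/, so it assimilates in place to [m]. /woibanduubonv/ → woibanduubomv.
Rule 4 (intervocalic spirantization): /b/ is a stop between vowels /i/ and /a/, so it spirantizes to the fricative [v]. /b/ is a stop between vowels /u/ and /o/, so it spirantizes to the fricative [v]. /woibanduubomv/ → woivanduuvomv.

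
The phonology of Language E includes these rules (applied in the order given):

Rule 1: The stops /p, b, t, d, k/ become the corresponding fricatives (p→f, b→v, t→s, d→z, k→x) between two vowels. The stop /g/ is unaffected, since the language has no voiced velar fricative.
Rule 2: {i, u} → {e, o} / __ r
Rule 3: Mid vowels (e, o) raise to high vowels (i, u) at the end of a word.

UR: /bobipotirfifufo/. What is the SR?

Rule 1 (intervocalic spirantization): /b/ is a stop between vowels /o/ and /i/, so it spirantizes to the fricative [v]. /p/ is a stop between vowels /i/ and /o/, so it spirantizes to the fricative [f]. /t/ is a stop between vowels /o/ and /i/, so it spirantizes to the fricative [s]. /bobipotirfifufo/ → bovifosirfifufo.
Rule 2 (pre-rhotic lowering): /i/ is a high vowel immediately before /r/, so it lowers to [e]. /bovifosirfifufo/ → bovifoserfifufo.
Rule 3 (final vowel raising): /o/ is a mid vowel in word-final position, so it raises to [u]. /bovifoserfifufo/ → bovifoserfifufu.

bovifoserfifufu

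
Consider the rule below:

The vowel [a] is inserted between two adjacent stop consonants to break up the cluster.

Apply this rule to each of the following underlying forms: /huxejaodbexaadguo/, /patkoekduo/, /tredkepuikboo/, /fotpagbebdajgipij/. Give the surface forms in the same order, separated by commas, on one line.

huxejaodabexaadaguo, patakoekaduo, tredakepuikaboo, fotapagabebadajgipij

/huxejaodbexaadguo/: /d/ and /b/ form a stop–stop cluster, so [a] is inserted between them. /d/ and /g/ form a stop–stop cluster, so [a] is inserted between them. → [huxejaodabexaadaguo].
/patkoekduo/: /t/ and /k/ form a stop–stop cluster, so [a] is inserted between them. /k/ and /d/ form a stop–stop cluster, so [a] is inserted between them. → [patakoekaduo].
/tredkepuikboo/: /d/ and /k/ form a stop–stop cluster, so [a] is inserted between them. /k/ and /b/ form a stop–stop cluster, so [a] is inserted between them. → [tredakepuikaboo].
/fotpagbebdajgipij/: /t/ and /p/ form a stop–stop cluster, so [a] is inserted between them. /g/ and /b/ form a stop–stop cluster, so [a] is inserted between them. /b/ and /d/ form a stop–stop cluster, so [a] is inserted between them. → [fotapagabebadajgipij].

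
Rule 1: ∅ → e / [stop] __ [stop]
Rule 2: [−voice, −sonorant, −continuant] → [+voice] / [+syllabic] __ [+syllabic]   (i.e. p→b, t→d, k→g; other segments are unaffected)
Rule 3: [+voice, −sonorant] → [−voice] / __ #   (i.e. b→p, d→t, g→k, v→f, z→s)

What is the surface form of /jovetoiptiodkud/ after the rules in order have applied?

Rule 1 (stop-cluster e-epenthesis): /p/ and /t/ form a stop–stop cluster, so [e] is inserted between them. /d/ and /k/ form a stop–stop cluster, so [e] is inserted between them. /jovetoiptiodkud/ → jovetoipetiodekud.
Rule 2 (intervocalic voicing): /t/ is a voiceless stop between vowels /e/ and /o/, so it voices to [d]. /p/ is a voiceless stop between vowels /i/ and /e/, so it voices to [b]. /t/ is a voiceless stop between vowels /e/ and /i/, so it voices to [d]. /k/ is a voiceless stop between vowels /e/ and /u/, so it voices to [g]. /jovetoipetiodekud/ → jovedoibediodegud.
Rule 3 (final devoicing): /d/ is a voiced obstruent in word-final position, so it devoices to [t]. /jovedoibediodegud/ → jovedoibediodegut.

jovedoibediodegut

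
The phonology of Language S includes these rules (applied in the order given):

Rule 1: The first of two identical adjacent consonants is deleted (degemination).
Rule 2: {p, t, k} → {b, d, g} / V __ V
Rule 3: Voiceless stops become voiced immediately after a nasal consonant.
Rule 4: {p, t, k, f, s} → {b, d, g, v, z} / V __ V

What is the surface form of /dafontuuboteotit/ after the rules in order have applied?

davonduubodeodit

Rule 1 (degemination): no segment meets the environment; /dafontuuboteotit/ is unchanged.
Rule 2 (intervocalic voicing): /t/ is a voiceless stop between vowels /o/ and /e/, so it voices to [d]. /t/ is a voiceless stop between vowels /o/ and /i/, so it voices to [d]. /dafontuuboteotit/ → dafontuubodeodit.
Rule 3 (post-nasal voicing): /t/ is a voiceless stop immediately after the nasal /n/, so it voices to [d]. /dafontuubodeodit/ → dafonduubodeodit.
Rule 4 (intervocalic voicing): /f/ is a voiceless obstruent between vowels /a/ and /o/, so it voices to [v]. /dafonduubodeodit/ → davonduubodeodit.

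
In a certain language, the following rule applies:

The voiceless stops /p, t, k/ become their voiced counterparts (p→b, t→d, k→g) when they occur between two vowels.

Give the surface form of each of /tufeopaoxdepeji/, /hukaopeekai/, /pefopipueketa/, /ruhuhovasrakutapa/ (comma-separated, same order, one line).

tufeobaoxdebeji, hugaobeegai, pefobibuegeda, ruhuhovasragudaba

/tufeopaoxdepeji/: /p/ is a voiceless stop between vowels /o/ and /a/, so it voices to [b]. /p/ is a voiceless stop between vowels /e/ and /e/, so it voices to [b]. → [tufeobaoxdebeji].
/hukaopeekai/: /k/ is a voiceless stop between vowels /u/ and /a/, so it voices to [g]. /p/ is a voiceless stop between vowels /o/ and /e/, so it voices to [b]. /k/ is a voiceless stop between vowels /e/ and /a/, so it voices to [g]. → [hugaobeegai].
/pefopipueketa/: /p/ is a voiceless stop between vowels /o/ and /i/, so it voices to [b]. /p/ is a voiceless stop between vowels /i/ and /u/, so it voices to [b]. /k/ is a voiceless stop between vowels /e/ and /e/, so it voices to [g]. /t/ is a voiceless stop between vowels /e/ and /a/, so it voices to [d]. → [pefobibuegeda].
/ruhuhovasrakutapa/: /k/ is a voiceless stop between vowels /a/ and /u/, so it voices to [g]. /t/ is a voiceless stop between vowels /u/ and /a/, so it voices to [d]. /p/ is a voiceless stop between vowels /a/ and /a/, so it voices to [b]. → [ruhuhovasragudaba].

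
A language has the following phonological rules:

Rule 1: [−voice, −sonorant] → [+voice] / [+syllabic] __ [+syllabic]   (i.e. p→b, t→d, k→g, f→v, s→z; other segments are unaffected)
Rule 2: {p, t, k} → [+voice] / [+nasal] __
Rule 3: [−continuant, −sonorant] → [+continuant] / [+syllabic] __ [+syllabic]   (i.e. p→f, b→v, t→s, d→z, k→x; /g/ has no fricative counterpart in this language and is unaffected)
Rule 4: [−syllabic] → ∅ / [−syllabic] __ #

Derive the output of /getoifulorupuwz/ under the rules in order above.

gezoivuloruvuw

Rule 1 (intervocalic voicing): /t/ is a voiceless obstruent between vowels /e/ and /o/, so it voices to [d]. /f/ is a voiceless obstruent between vowels /i/ and /u/, so it voices to [v]. /p/ is a voiceless obstruent between vowels /u/ and /u/, so it voices to [b]. /getoifulorupuwz/ → gedoivulorubuwz.
Rule 2 (post-nasal voicing): no segment meets the environment; /gedoivulorubuwz/ is unchanged.
Rule 3 (intervocalic spirantization): /d/ is a stop between vowels /e/ and /o/, so it spirantizes to the fricative [z]. /b/ is a stop between vowels /u/ and /u/, so it spirantizes to the fricative [v]. /gedoivulorubuwz/ → gezoivuloruvuwz.
Rule 4 (final cluster simplification): /z/ is the second consonant of a word-final cluster /wz/, so it deletes. /gezoivuloruvuwz/ → gezoivuloruvuw.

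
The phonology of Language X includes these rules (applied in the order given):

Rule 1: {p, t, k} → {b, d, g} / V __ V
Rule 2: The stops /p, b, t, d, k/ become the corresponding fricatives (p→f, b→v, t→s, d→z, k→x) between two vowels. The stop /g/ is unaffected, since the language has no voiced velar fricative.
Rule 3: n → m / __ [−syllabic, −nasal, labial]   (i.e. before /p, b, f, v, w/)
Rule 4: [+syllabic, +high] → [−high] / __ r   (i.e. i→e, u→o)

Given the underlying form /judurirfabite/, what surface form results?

Rule 1 (intervocalic voicing): /t/ is a voiceless stop between vowels /i/ and /e/, so it voices to [d]. /judurirfabite/ → judurirfabide.
Rule 2 (intervocalic spirantization): /d/ is a stop between vowels /u/ and /u/, so it spirantizes to the fricative [z]. /b/ is a stop between vowels /a/ and /i/, so it spirantizes to the fricative [v]. /d/ is a stop between vowels /i/ and /e/, so it spirantizes to the fricative [z]. /judurirfabide/ → juzurirfavize.
Rule 3 (nasal place assimilation): no segment meets the environment; /juzurirfavize/ is unchanged.
Rule 4 (pre-rhotic lowering): /u/ is a high vowel immediately before /r/, so it lowers to [o]. /i/ is a high vowel immediately before /r/, so it lowers to [e]. /juzurirfavize/ → juzorerfavize.

juzorerfavize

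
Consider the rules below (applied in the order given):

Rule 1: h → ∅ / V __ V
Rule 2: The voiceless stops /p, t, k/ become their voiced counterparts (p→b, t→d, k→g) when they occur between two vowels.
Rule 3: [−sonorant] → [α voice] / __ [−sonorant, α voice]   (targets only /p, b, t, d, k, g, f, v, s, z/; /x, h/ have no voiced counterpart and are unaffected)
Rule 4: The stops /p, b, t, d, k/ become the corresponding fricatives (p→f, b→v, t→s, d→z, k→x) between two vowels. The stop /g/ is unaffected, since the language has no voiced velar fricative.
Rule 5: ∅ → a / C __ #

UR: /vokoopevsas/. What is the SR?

Rule 1 (intervocalic h-deletion): no segment meets the environment; /vokoopevsas/ is unchanged.
Rule 2 (intervocalic voicing): /k/ is a voiceless stop between vowels /o/ and /o/, so it voices to [g]. /p/ is a voiceless stop between vowels /o/ and /e/, so it voices to [b]. /vokoopevsas/ → vogoobevsas.
Rule 3 (regressive voicing assimilation): /v/ precedes the voiceless obstruent /s/, so it devoices to [f] by assimilation. /vogoobevsas/ → vogoobefsas.
Rule 4 (intervocalic spirantization): /b/ is a stop between vowels /o/ and /e/, so it spirantizes to the fricative [v]. /vogoobefsas/ → vogoovefsas.
Rule 5 (final a-epenthesis): the form ends in the consonant /s/, so [a] is inserted word-finally. /vogoovefsas/ → vogoovefsasa.

vogoovefsasa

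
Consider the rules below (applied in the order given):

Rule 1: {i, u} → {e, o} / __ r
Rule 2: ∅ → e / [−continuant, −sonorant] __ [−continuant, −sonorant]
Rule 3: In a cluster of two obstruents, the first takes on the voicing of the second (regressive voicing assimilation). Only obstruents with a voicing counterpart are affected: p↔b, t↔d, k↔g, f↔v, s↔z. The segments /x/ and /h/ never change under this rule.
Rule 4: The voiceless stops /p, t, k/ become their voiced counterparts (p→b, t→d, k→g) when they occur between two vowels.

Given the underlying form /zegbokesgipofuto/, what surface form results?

zegebogezgibofudo

Rule 1 (pre-rhotic lowering): no segment meets the environment; /zegbokesgipofuto/ is unchanged.
Rule 2 (stop-cluster e-epenthesis): /g/ and /b/ form a stop–stop cluster, so [e] is inserted between them. /zegbokesgipofuto/ → zegebokesgipofuto.
Rule 3 (regressive voicing assimilation): /s/ precedes the voiced obstruent /g/, so it voices to [z] by assimilation. /zegebokesgipofuto/ → zegebokezgipofuto.
Rule 4 (intervocalic voicing): /k/ is a voiceless stop between vowels /o/ and /e/, so it voices to [g]. /p/ is a voiceless stop between vowels /i/ and /o/, so it voices to [b]. /t/ is a voiceless stop between vowels /u/ and /o/, so it voices to [d]. /zegebokezgipofuto/ → zegebogezgibofudo.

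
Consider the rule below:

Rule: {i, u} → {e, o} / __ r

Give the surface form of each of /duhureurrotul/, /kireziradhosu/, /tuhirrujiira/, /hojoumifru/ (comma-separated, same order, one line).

/duhureurrotul/: /u/ is a high vowel immediately before /r/, so it lowers to [o]. /u/ is a high vowel immediately before /r/, so it lowers to [o]. → [duhoreorrotul].
/kireziradhosu/: /i/ is a high vowel immediately before /r/, so it lowers to [e]. /i/ is a high vowel immediately before /r/, so it lowers to [e]. → [kerezeradhosu].
/tuhirrujiira/: /i/ is a high vowel immediately before /r/, so it lowers to [e]. /i/ is a high vowel immediately before /r/, so it lowers to [e]. → [tuherrujiera].
/hojoumifru/: the rule's environment is not met; surfaces unchanged as [hojoumifru].

duhoreorrotul, kerezeradhosu, tuherrujiera, hojoumifru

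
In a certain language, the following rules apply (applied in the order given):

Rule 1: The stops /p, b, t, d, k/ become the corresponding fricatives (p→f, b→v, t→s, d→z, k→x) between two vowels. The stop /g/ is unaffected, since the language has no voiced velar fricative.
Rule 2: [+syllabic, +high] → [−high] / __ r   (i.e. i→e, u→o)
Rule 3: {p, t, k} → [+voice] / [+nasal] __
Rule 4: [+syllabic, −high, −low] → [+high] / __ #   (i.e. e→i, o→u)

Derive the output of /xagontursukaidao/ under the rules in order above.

Rule 1 (intervocalic spirantization): /k/ is a stop between vowels /u/ and /a/, so it spirantizes to the fricative [x]. /d/ is a stop between vowels /i/ and /a/, so it spirantizes to the fricative [z]. /xagontursukaidao/ → xagontursuxaizao.
Rule 2 (pre-rhotic lowering): /u/ is a high vowel immediately before /r/, so it lowers to [o]. /xagontursuxaizao/ → xagontorsuxaizao.
Rule 3 (post-nasal voicing): /t/ is a voiceless stop immediately after the nasal /n/, so it voices to [d]. /xagontorsuxaizao/ → xagondorsuxaizao.
Rule 4 (final vowel raising): /o/ is a mid vowel in word-final position, so it raises to [u]. /xagondorsuxaizao/ → xagondorsuxaizau.

xagondorsuxaizau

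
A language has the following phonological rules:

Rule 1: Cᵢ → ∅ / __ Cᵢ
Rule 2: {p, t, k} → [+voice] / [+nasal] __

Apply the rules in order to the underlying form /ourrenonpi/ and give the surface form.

ourenonbi

Rule 1 (degemination): /rr/ is a geminate; the first /r/ deletes. /ourrenonpi/ → ourenonpi.
Rule 2 (post-nasal voicing): /p/ is a voiceless stop immediately after the nasal /n/, so it voices to [b]. /ourenonpi/ → ourenonbi.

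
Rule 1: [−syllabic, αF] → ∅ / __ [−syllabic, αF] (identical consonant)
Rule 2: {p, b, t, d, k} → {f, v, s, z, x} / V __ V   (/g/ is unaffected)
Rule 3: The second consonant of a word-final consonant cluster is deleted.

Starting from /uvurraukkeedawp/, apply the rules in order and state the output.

Rule 1 (degemination): /rr/ is a geminate; the first /r/ deletes. /kk/ is a geminate; the first /k/ deletes. /uvurraukkeedawp/ → uvuraukeedawp.
Rule 2 (intervocalic spirantization): /k/ is a stop between vowels /u/ and /e/, so it spirantizes to the fricative [x]. /d/ is a stop between vowels /e/ and /a/, so it spirantizes to the fricative [z]. /uvuraukeedawp/ → uvurauxeezawp.
Rule 3 (final cluster simplification): /p/ is the second consonant of a word-final cluster /wp/, so it deletes. /uvurauxeezawp/ → uvurauxeezaw.

uvurauxeezaw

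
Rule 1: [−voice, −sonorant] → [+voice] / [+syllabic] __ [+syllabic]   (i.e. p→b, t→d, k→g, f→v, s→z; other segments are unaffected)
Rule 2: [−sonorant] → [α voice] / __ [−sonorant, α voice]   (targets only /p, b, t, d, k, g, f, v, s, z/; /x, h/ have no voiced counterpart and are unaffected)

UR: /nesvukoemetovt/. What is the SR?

nezvugoemedoft

Rule 1 (intervocalic voicing): /k/ is a voiceless obstruent between vowels /u/ and /o/, so it voices to [g]. /t/ is a voiceless obstruent between vowels /e/ and /o/, so it voices to [d]. /nesvukoemetovt/ → nesvugoemedovt.
Rule 2 (regressive voicing assimilation): /s/ precedes the voiced obstruent /v/, so it voices to [z] by assimilation. /v/ precedes the voiceless obstruent /t/, so it devoices to [f] by assimilation. /nesvugoemedovt/ → nezvugoemedoft.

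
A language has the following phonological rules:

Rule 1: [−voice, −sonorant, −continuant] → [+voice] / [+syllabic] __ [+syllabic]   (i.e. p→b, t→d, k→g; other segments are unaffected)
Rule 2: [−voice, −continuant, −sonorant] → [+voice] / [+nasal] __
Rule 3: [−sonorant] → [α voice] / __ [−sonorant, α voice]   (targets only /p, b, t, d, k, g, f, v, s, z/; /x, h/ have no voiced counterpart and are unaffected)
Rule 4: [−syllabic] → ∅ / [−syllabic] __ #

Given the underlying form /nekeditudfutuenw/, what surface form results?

negedidutfuduen

Rule 1 (intervocalic voicing): /k/ is a voiceless stop between vowels /e/ and /e/, so it voices to [g]. /t/ is a voiceless stop between vowels /i/ and /u/, so it voices to [d]. /t/ is a voiceless stop between vowels /u/ and /u/, so it voices to [d]. /nekeditudfutuenw/ → negedidudfuduenw.
Rule 2 (post-nasal voicing): no segment meets the environment; /negedidudfuduenw/ is unchanged.
Rule 3 (regressive voicing assimilation): /d/ precedes the voiceless obstruent /f/, so it devoices to [t] by assimilation. /negedidudfuduenw/ → negedidutfuduenw.
Rule 4 (final cluster simplification): /w/ is the second consonant of a word-final cluster /nw/, so it deletes. /negedidutfuduenw/ → negedidutfuduen.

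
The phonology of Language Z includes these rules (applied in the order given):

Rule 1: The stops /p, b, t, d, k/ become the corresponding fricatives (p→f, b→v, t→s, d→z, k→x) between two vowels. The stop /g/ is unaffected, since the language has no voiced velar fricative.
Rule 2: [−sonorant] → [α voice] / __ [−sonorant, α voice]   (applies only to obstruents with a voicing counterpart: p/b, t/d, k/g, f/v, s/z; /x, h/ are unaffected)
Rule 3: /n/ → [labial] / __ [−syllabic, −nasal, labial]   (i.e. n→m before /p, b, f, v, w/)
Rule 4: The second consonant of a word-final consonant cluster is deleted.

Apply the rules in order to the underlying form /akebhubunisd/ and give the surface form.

Rule 1 (intervocalic spirantization): /k/ is a stop between vowels /a/ and /e/, so it spirantizes to the fricative [x]. /b/ is a stop between vowels /u/ and /u/, so it spirantizes to the fricative [v]. /akebhubunisd/ → axebhuvunisd.
Rule 2 (regressive voicing assimilation): /b/ precedes the voiceless obstruent /h/, so it devoices to [p] by assimilation. /s/ precedes the voiced obstruent /d/, so it voices to [z] by assimilation. /axebhuvunisd/ → axephuvunizd.
Rule 3 (nasal place assimilation): no segment meets the environment; /axephuvunizd/ is unchanged.
Rule 4 (final cluster simplification): /d/ is the second consonant of a word-final cluster /zd/, so it deletes. /axephuvunizd/ → axephuvuniz.

axephuvuniz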